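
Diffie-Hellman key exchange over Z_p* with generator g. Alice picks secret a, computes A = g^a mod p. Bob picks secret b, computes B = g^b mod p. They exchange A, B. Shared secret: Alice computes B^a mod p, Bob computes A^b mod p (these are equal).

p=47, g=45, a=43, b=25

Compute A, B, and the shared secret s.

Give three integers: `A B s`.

A = 45^43 mod 47  (bits of 43 = 101011)
  bit 0 = 1: r = r^2 * 45 mod 47 = 1^2 * 45 = 1*45 = 45
  bit 1 = 0: r = r^2 mod 47 = 45^2 = 4
  bit 2 = 1: r = r^2 * 45 mod 47 = 4^2 * 45 = 16*45 = 15
  bit 3 = 0: r = r^2 mod 47 = 15^2 = 37
  bit 4 = 1: r = r^2 * 45 mod 47 = 37^2 * 45 = 6*45 = 35
  bit 5 = 1: r = r^2 * 45 mod 47 = 35^2 * 45 = 3*45 = 41
  -> A = 41
B = 45^25 mod 47  (bits of 25 = 11001)
  bit 0 = 1: r = r^2 * 45 mod 47 = 1^2 * 45 = 1*45 = 45
  bit 1 = 1: r = r^2 * 45 mod 47 = 45^2 * 45 = 4*45 = 39
  bit 2 = 0: r = r^2 mod 47 = 39^2 = 17
  bit 3 = 0: r = r^2 mod 47 = 17^2 = 7
  bit 4 = 1: r = r^2 * 45 mod 47 = 7^2 * 45 = 2*45 = 43
  -> B = 43
s = B^a = 43^43 mod 47  (bits of 43 = 101011)
  bit 0 = 1: r = r^2 * 43 mod 47 = 1^2 * 43 = 1*43 = 43
  bit 1 = 0: r = r^2 mod 47 = 43^2 = 16
  bit 2 = 1: r = r^2 * 43 mod 47 = 16^2 * 43 = 21*43 = 10
  bit 3 = 0: r = r^2 mod 47 = 10^2 = 6
  bit 4 = 1: r = r^2 * 43 mod 47 = 6^2 * 43 = 36*43 = 44
  bit 5 = 1: r = r^2 * 43 mod 47 = 44^2 * 43 = 9*43 = 11
  -> s = B^a = 11

Answer: 41 43 11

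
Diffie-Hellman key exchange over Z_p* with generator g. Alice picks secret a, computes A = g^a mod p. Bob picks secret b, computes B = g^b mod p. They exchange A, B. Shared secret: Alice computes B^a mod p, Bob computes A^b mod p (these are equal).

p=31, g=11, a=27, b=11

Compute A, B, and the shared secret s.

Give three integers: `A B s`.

Answer: 15 24 15

Derivation:
A = 11^27 mod 31  (bits of 27 = 11011)
  bit 0 = 1: r = r^2 * 11 mod 31 = 1^2 * 11 = 1*11 = 11
  bit 1 = 1: r = r^2 * 11 mod 31 = 11^2 * 11 = 28*11 = 29
  bit 2 = 0: r = r^2 mod 31 = 29^2 = 4
  bit 3 = 1: r = r^2 * 11 mod 31 = 4^2 * 11 = 16*11 = 21
  bit 4 = 1: r = r^2 * 11 mod 31 = 21^2 * 11 = 7*11 = 15
  -> A = 15
B = 11^11 mod 31  (bits of 11 = 1011)
  bit 0 = 1: r = r^2 * 11 mod 31 = 1^2 * 11 = 1*11 = 11
  bit 1 = 0: r = r^2 mod 31 = 11^2 = 28
  bit 2 = 1: r = r^2 * 11 mod 31 = 28^2 * 11 = 9*11 = 6
  bit 3 = 1: r = r^2 * 11 mod 31 = 6^2 * 11 = 5*11 = 24
  -> B = 24
s = B^a = 24^27 mod 31  (bits of 27 = 11011)
  bit 0 = 1: r = r^2 * 24 mod 31 = 1^2 * 24 = 1*24 = 24
  bit 1 = 1: r = r^2 * 24 mod 31 = 24^2 * 24 = 18*24 = 29
  bit 2 = 0: r = r^2 mod 31 = 29^2 = 4
  bit 3 = 1: r = r^2 * 24 mod 31 = 4^2 * 24 = 16*24 = 12
  bit 4 = 1: r = r^2 * 24 mod 31 = 12^2 * 24 = 20*24 = 15
  -> s = B^a = 15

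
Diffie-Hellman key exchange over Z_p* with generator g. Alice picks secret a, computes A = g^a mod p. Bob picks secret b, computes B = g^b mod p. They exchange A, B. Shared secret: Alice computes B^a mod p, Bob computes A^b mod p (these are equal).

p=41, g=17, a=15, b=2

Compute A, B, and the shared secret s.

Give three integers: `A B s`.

A = 17^15 mod 41  (bits of 15 = 1111)
  bit 0 = 1: r = r^2 * 17 mod 41 = 1^2 * 17 = 1*17 = 17
  bit 1 = 1: r = r^2 * 17 mod 41 = 17^2 * 17 = 2*17 = 34
  bit 2 = 1: r = r^2 * 17 mod 41 = 34^2 * 17 = 8*17 = 13
  bit 3 = 1: r = r^2 * 17 mod 41 = 13^2 * 17 = 5*17 = 3
  -> A = 3
B = 17^2 mod 41  (bits of 2 = 10)
  bit 0 = 1: r = r^2 * 17 mod 41 = 1^2 * 17 = 1*17 = 17
  bit 1 = 0: r = r^2 mod 41 = 17^2 = 2
  -> B = 2
s = B^a = 2^15 mod 41  (bits of 15 = 1111)
  bit 0 = 1: r = r^2 * 2 mod 41 = 1^2 * 2 = 1*2 = 2
  bit 1 = 1: r = r^2 * 2 mod 41 = 2^2 * 2 = 4*2 = 8
  bit 2 = 1: r = r^2 * 2 mod 41 = 8^2 * 2 = 23*2 = 5
  bit 3 = 1: r = r^2 * 2 mod 41 = 5^2 * 2 = 25*2 = 9
  -> s = B^a = 9

Answer: 3 2 9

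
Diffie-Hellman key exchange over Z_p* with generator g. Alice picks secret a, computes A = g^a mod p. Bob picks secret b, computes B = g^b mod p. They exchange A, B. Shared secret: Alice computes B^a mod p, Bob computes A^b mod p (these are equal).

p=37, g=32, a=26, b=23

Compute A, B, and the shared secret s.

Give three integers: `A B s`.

A = 32^26 mod 37  (bits of 26 = 11010)
  bit 0 = 1: r = r^2 * 32 mod 37 = 1^2 * 32 = 1*32 = 32
  bit 1 = 1: r = r^2 * 32 mod 37 = 32^2 * 32 = 25*32 = 23
  bit 2 = 0: r = r^2 mod 37 = 23^2 = 11
  bit 3 = 1: r = r^2 * 32 mod 37 = 11^2 * 32 = 10*32 = 24
  bit 4 = 0: r = r^2 mod 37 = 24^2 = 21
  -> A = 21
B = 32^23 mod 37  (bits of 23 = 10111)
  bit 0 = 1: r = r^2 * 32 mod 37 = 1^2 * 32 = 1*32 = 32
  bit 1 = 0: r = r^2 mod 37 = 32^2 = 25
  bit 2 = 1: r = r^2 * 32 mod 37 = 25^2 * 32 = 33*32 = 20
  bit 3 = 1: r = r^2 * 32 mod 37 = 20^2 * 32 = 30*32 = 35
  bit 4 = 1: r = r^2 * 32 mod 37 = 35^2 * 32 = 4*32 = 17
  -> B = 17
s = B^a = 17^26 mod 37  (bits of 26 = 11010)
  bit 0 = 1: r = r^2 * 17 mod 37 = 1^2 * 17 = 1*17 = 17
  bit 1 = 1: r = r^2 * 17 mod 37 = 17^2 * 17 = 30*17 = 29
  bit 2 = 0: r = r^2 mod 37 = 29^2 = 27
  bit 3 = 1: r = r^2 * 17 mod 37 = 27^2 * 17 = 26*17 = 35
  bit 4 = 0: r = r^2 mod 37 = 35^2 = 4
  -> s = B^a = 4

Answer: 21 17 4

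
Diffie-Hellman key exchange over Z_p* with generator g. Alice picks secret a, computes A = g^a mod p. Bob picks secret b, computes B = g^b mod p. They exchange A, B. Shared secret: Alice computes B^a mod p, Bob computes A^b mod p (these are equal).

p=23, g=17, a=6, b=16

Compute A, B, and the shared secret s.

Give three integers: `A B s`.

Answer: 12 2 18

Derivation:
A = 17^6 mod 23  (bits of 6 = 110)
  bit 0 = 1: r = r^2 * 17 mod 23 = 1^2 * 17 = 1*17 = 17
  bit 1 = 1: r = r^2 * 17 mod 23 = 17^2 * 17 = 13*17 = 14
  bit 2 = 0: r = r^2 mod 23 = 14^2 = 12
  -> A = 12
B = 17^16 mod 23  (bits of 16 = 10000)
  bit 0 = 1: r = r^2 * 17 mod 23 = 1^2 * 17 = 1*17 = 17
  bit 1 = 0: r = r^2 mod 23 = 17^2 = 13
  bit 2 = 0: r = r^2 mod 23 = 13^2 = 8
  bit 3 = 0: r = r^2 mod 23 = 8^2 = 18
  bit 4 = 0: r = r^2 mod 23 = 18^2 = 2
  -> B = 2
s = B^a = 2^6 mod 23  (bits of 6 = 110)
  bit 0 = 1: r = r^2 * 2 mod 23 = 1^2 * 2 = 1*2 = 2
  bit 1 = 1: r = r^2 * 2 mod 23 = 2^2 * 2 = 4*2 = 8
  bit 2 = 0: r = r^2 mod 23 = 8^2 = 18
  -> s = B^a = 18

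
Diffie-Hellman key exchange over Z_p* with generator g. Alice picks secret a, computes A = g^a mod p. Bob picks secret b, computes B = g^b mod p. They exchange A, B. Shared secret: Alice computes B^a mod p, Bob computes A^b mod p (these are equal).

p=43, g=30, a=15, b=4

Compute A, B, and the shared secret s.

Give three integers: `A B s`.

Answer: 8 9 11

Derivation:
A = 30^15 mod 43  (bits of 15 = 1111)
  bit 0 = 1: r = r^2 * 30 mod 43 = 1^2 * 30 = 1*30 = 30
  bit 1 = 1: r = r^2 * 30 mod 43 = 30^2 * 30 = 40*30 = 39
  bit 2 = 1: r = r^2 * 30 mod 43 = 39^2 * 30 = 16*30 = 7
  bit 3 = 1: r = r^2 * 30 mod 43 = 7^2 * 30 = 6*30 = 8
  -> A = 8
B = 30^4 mod 43  (bits of 4 = 100)
  bit 0 = 1: r = r^2 * 30 mod 43 = 1^2 * 30 = 1*30 = 30
  bit 1 = 0: r = r^2 mod 43 = 30^2 = 40
  bit 2 = 0: r = r^2 mod 43 = 40^2 = 9
  -> B = 9
s = B^a = 9^15 mod 43  (bits of 15 = 1111)
  bit 0 = 1: r = r^2 * 9 mod 43 = 1^2 * 9 = 1*9 = 9
  bit 1 = 1: r = r^2 * 9 mod 43 = 9^2 * 9 = 38*9 = 41
  bit 2 = 1: r = r^2 * 9 mod 43 = 41^2 * 9 = 4*9 = 36
  bit 3 = 1: r = r^2 * 9 mod 43 = 36^2 * 9 = 6*9 = 11
  -> s = B^a = 11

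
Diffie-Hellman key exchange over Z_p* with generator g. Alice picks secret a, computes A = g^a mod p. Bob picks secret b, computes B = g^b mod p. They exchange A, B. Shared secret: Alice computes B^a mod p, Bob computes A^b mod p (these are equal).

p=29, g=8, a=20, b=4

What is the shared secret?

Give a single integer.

A = 8^20 mod 29  (bits of 20 = 10100)
  bit 0 = 1: r = r^2 * 8 mod 29 = 1^2 * 8 = 1*8 = 8
  bit 1 = 0: r = r^2 mod 29 = 8^2 = 6
  bit 2 = 1: r = r^2 * 8 mod 29 = 6^2 * 8 = 7*8 = 27
  bit 3 = 0: r = r^2 mod 29 = 27^2 = 4
  bit 4 = 0: r = r^2 mod 29 = 4^2 = 16
  -> A = 16
B = 8^4 mod 29  (bits of 4 = 100)
  bit 0 = 1: r = r^2 * 8 mod 29 = 1^2 * 8 = 1*8 = 8
  bit 1 = 0: r = r^2 mod 29 = 8^2 = 6
  bit 2 = 0: r = r^2 mod 29 = 6^2 = 7
  -> B = 7
s = B^a = 7^20 mod 29  (bits of 20 = 10100)
  bit 0 = 1: r = r^2 * 7 mod 29 = 1^2 * 7 = 1*7 = 7
  bit 1 = 0: r = r^2 mod 29 = 7^2 = 20
  bit 2 = 1: r = r^2 * 7 mod 29 = 20^2 * 7 = 23*7 = 16
  bit 3 = 0: r = r^2 mod 29 = 16^2 = 24
  bit 4 = 0: r = r^2 mod 29 = 24^2 = 25
  -> s = B^a = 25

Answer: 25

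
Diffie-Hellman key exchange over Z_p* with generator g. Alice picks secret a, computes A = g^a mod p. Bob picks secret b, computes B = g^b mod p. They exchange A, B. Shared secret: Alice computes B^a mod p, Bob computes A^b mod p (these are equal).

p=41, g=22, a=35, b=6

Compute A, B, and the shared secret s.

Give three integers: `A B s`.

Answer: 3 21 32

Derivation:
A = 22^35 mod 41  (bits of 35 = 100011)
  bit 0 = 1: r = r^2 * 22 mod 41 = 1^2 * 22 = 1*22 = 22
  bit 1 = 0: r = r^2 mod 41 = 22^2 = 33
  bit 2 = 0: r = r^2 mod 41 = 33^2 = 23
  bit 3 = 0: r = r^2 mod 41 = 23^2 = 37
  bit 4 = 1: r = r^2 * 22 mod 41 = 37^2 * 22 = 16*22 = 24
  bit 5 = 1: r = r^2 * 22 mod 41 = 24^2 * 22 = 2*22 = 3
  -> A = 3
B = 22^6 mod 41  (bits of 6 = 110)
  bit 0 = 1: r = r^2 * 22 mod 41 = 1^2 * 22 = 1*22 = 22
  bit 1 = 1: r = r^2 * 22 mod 41 = 22^2 * 22 = 33*22 = 29
  bit 2 = 0: r = r^2 mod 41 = 29^2 = 21
  -> B = 21
s = B^a = 21^35 mod 41  (bits of 35 = 100011)
  bit 0 = 1: r = r^2 * 21 mod 41 = 1^2 * 21 = 1*21 = 21
  bit 1 = 0: r = r^2 mod 41 = 21^2 = 31
  bit 2 = 0: r = r^2 mod 41 = 31^2 = 18
  bit 3 = 0: r = r^2 mod 41 = 18^2 = 37
  bit 4 = 1: r = r^2 * 21 mod 41 = 37^2 * 21 = 16*21 = 8
  bit 5 = 1: r = r^2 * 21 mod 41 = 8^2 * 21 = 23*21 = 32
  -> s = B^a = 32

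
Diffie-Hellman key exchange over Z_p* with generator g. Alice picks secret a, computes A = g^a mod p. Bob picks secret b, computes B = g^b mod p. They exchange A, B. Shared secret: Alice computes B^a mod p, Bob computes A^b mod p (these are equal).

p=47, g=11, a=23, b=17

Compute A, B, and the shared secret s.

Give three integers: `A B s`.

A = 11^23 mod 47  (bits of 23 = 10111)
  bit 0 = 1: r = r^2 * 11 mod 47 = 1^2 * 11 = 1*11 = 11
  bit 1 = 0: r = r^2 mod 47 = 11^2 = 27
  bit 2 = 1: r = r^2 * 11 mod 47 = 27^2 * 11 = 24*11 = 29
  bit 3 = 1: r = r^2 * 11 mod 47 = 29^2 * 11 = 42*11 = 39
  bit 4 = 1: r = r^2 * 11 mod 47 = 39^2 * 11 = 17*11 = 46
  -> A = 46
B = 11^17 mod 47  (bits of 17 = 10001)
  bit 0 = 1: r = r^2 * 11 mod 47 = 1^2 * 11 = 1*11 = 11
  bit 1 = 0: r = r^2 mod 47 = 11^2 = 27
  bit 2 = 0: r = r^2 mod 47 = 27^2 = 24
  bit 3 = 0: r = r^2 mod 47 = 24^2 = 12
  bit 4 = 1: r = r^2 * 11 mod 47 = 12^2 * 11 = 3*11 = 33
  -> B = 33
s = B^a = 33^23 mod 47  (bits of 23 = 10111)
  bit 0 = 1: r = r^2 * 33 mod 47 = 1^2 * 33 = 1*33 = 33
  bit 1 = 0: r = r^2 mod 47 = 33^2 = 8
  bit 2 = 1: r = r^2 * 33 mod 47 = 8^2 * 33 = 17*33 = 44
  bit 3 = 1: r = r^2 * 33 mod 47 = 44^2 * 33 = 9*33 = 15
  bit 4 = 1: r = r^2 * 33 mod 47 = 15^2 * 33 = 37*33 = 46
  -> s = B^a = 46

Answer: 46 33 46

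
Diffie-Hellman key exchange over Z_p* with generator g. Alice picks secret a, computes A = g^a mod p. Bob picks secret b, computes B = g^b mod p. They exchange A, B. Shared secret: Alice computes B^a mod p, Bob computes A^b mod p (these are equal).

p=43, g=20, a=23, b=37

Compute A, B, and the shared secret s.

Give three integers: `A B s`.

Answer: 30 5 18

Derivation:
A = 20^23 mod 43  (bits of 23 = 10111)
  bit 0 = 1: r = r^2 * 20 mod 43 = 1^2 * 20 = 1*20 = 20
  bit 1 = 0: r = r^2 mod 43 = 20^2 = 13
  bit 2 = 1: r = r^2 * 20 mod 43 = 13^2 * 20 = 40*20 = 26
  bit 3 = 1: r = r^2 * 20 mod 43 = 26^2 * 20 = 31*20 = 18
  bit 4 = 1: r = r^2 * 20 mod 43 = 18^2 * 20 = 23*20 = 30
  -> A = 30
B = 20^37 mod 43  (bits of 37 = 100101)
  bit 0 = 1: r = r^2 * 20 mod 43 = 1^2 * 20 = 1*20 = 20
  bit 1 = 0: r = r^2 mod 43 = 20^2 = 13
  bit 2 = 0: r = r^2 mod 43 = 13^2 = 40
  bit 3 = 1: r = r^2 * 20 mod 43 = 40^2 * 20 = 9*20 = 8
  bit 4 = 0: r = r^2 mod 43 = 8^2 = 21
  bit 5 = 1: r = r^2 * 20 mod 43 = 21^2 * 20 = 11*20 = 5
  -> B = 5
s = B^a = 5^23 mod 43  (bits of 23 = 10111)
  bit 0 = 1: r = r^2 * 5 mod 43 = 1^2 * 5 = 1*5 = 5
  bit 1 = 0: r = r^2 mod 43 = 5^2 = 25
  bit 2 = 1: r = r^2 * 5 mod 43 = 25^2 * 5 = 23*5 = 29
  bit 3 = 1: r = r^2 * 5 mod 43 = 29^2 * 5 = 24*5 = 34
  bit 4 = 1: r = r^2 * 5 mod 43 = 34^2 * 5 = 38*5 = 18
  -> s = B^a = 18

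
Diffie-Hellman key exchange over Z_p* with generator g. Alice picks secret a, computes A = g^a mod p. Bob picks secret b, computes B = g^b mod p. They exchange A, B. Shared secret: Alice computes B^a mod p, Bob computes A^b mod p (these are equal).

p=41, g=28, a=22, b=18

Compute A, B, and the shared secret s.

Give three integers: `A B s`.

Answer: 36 8 23

Derivation:
A = 28^22 mod 41  (bits of 22 = 10110)
  bit 0 = 1: r = r^2 * 28 mod 41 = 1^2 * 28 = 1*28 = 28
  bit 1 = 0: r = r^2 mod 41 = 28^2 = 5
  bit 2 = 1: r = r^2 * 28 mod 41 = 5^2 * 28 = 25*28 = 3
  bit 3 = 1: r = r^2 * 28 mod 41 = 3^2 * 28 = 9*28 = 6
  bit 4 = 0: r = r^2 mod 41 = 6^2 = 36
  -> A = 36
B = 28^18 mod 41  (bits of 18 = 10010)
  bit 0 = 1: r = r^2 * 28 mod 41 = 1^2 * 28 = 1*28 = 28
  bit 1 = 0: r = r^2 mod 41 = 28^2 = 5
  bit 2 = 0: r = r^2 mod 41 = 5^2 = 25
  bit 3 = 1: r = r^2 * 28 mod 41 = 25^2 * 28 = 10*28 = 34
  bit 4 = 0: r = r^2 mod 41 = 34^2 = 8
  -> B = 8
s = B^a = 8^22 mod 41  (bits of 22 = 10110)
  bit 0 = 1: r = r^2 * 8 mod 41 = 1^2 * 8 = 1*8 = 8
  bit 1 = 0: r = r^2 mod 41 = 8^2 = 23
  bit 2 = 1: r = r^2 * 8 mod 41 = 23^2 * 8 = 37*8 = 9
  bit 3 = 1: r = r^2 * 8 mod 41 = 9^2 * 8 = 40*8 = 33
  bit 4 = 0: r = r^2 mod 41 = 33^2 = 23
  -> s = B^a = 23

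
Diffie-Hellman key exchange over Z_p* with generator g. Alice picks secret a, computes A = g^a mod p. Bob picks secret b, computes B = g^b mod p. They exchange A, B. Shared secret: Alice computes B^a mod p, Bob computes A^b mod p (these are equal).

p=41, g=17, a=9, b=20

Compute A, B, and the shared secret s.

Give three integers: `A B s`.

A = 17^9 mod 41  (bits of 9 = 1001)
  bit 0 = 1: r = r^2 * 17 mod 41 = 1^2 * 17 = 1*17 = 17
  bit 1 = 0: r = r^2 mod 41 = 17^2 = 2
  bit 2 = 0: r = r^2 mod 41 = 2^2 = 4
  bit 3 = 1: r = r^2 * 17 mod 41 = 4^2 * 17 = 16*17 = 26
  -> A = 26
B = 17^20 mod 41  (bits of 20 = 10100)
  bit 0 = 1: r = r^2 * 17 mod 41 = 1^2 * 17 = 1*17 = 17
  bit 1 = 0: r = r^2 mod 41 = 17^2 = 2
  bit 2 = 1: r = r^2 * 17 mod 41 = 2^2 * 17 = 4*17 = 27
  bit 3 = 0: r = r^2 mod 41 = 27^2 = 32
  bit 4 = 0: r = r^2 mod 41 = 32^2 = 40
  -> B = 40
s = B^a = 40^9 mod 41  (bits of 9 = 1001)
  bit 0 = 1: r = r^2 * 40 mod 41 = 1^2 * 40 = 1*40 = 40
  bit 1 = 0: r = r^2 mod 41 = 40^2 = 1
  bit 2 = 0: r = r^2 mod 41 = 1^2 = 1
  bit 3 = 1: r = r^2 * 40 mod 41 = 1^2 * 40 = 1*40 = 40
  -> s = B^a = 40

Answer: 26 40 40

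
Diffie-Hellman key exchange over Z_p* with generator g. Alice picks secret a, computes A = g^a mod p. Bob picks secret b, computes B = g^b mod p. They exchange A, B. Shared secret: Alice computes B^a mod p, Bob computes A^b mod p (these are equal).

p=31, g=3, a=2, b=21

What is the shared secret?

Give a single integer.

A = 3^2 mod 31  (bits of 2 = 10)
  bit 0 = 1: r = r^2 * 3 mod 31 = 1^2 * 3 = 1*3 = 3
  bit 1 = 0: r = r^2 mod 31 = 3^2 = 9
  -> A = 9
B = 3^21 mod 31  (bits of 21 = 10101)
  bit 0 = 1: r = r^2 * 3 mod 31 = 1^2 * 3 = 1*3 = 3
  bit 1 = 0: r = r^2 mod 31 = 3^2 = 9
  bit 2 = 1: r = r^2 * 3 mod 31 = 9^2 * 3 = 19*3 = 26
  bit 3 = 0: r = r^2 mod 31 = 26^2 = 25
  bit 4 = 1: r = r^2 * 3 mod 31 = 25^2 * 3 = 5*3 = 15
  -> B = 15
s = B^a = 15^2 mod 31  (bits of 2 = 10)
  bit 0 = 1: r = r^2 * 15 mod 31 = 1^2 * 15 = 1*15 = 15
  bit 1 = 0: r = r^2 mod 31 = 15^2 = 8
  -> s = B^a = 8

Answer: 8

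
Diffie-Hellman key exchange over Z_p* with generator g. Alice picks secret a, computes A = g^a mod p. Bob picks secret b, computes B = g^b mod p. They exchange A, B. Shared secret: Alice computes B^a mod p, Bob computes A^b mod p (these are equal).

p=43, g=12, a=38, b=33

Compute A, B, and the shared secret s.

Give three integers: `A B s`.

A = 12^38 mod 43  (bits of 38 = 100110)
  bit 0 = 1: r = r^2 * 12 mod 43 = 1^2 * 12 = 1*12 = 12
  bit 1 = 0: r = r^2 mod 43 = 12^2 = 15
  bit 2 = 0: r = r^2 mod 43 = 15^2 = 10
  bit 3 = 1: r = r^2 * 12 mod 43 = 10^2 * 12 = 14*12 = 39
  bit 4 = 1: r = r^2 * 12 mod 43 = 39^2 * 12 = 16*12 = 20
  bit 5 = 0: r = r^2 mod 43 = 20^2 = 13
  -> A = 13
B = 12^33 mod 43  (bits of 33 = 100001)
  bit 0 = 1: r = r^2 * 12 mod 43 = 1^2 * 12 = 1*12 = 12
  bit 1 = 0: r = r^2 mod 43 = 12^2 = 15
  bit 2 = 0: r = r^2 mod 43 = 15^2 = 10
  bit 3 = 0: r = r^2 mod 43 = 10^2 = 14
  bit 4 = 0: r = r^2 mod 43 = 14^2 = 24
  bit 5 = 1: r = r^2 * 12 mod 43 = 24^2 * 12 = 17*12 = 32
  -> B = 32
s = B^a = 32^38 mod 43  (bits of 38 = 100110)
  bit 0 = 1: r = r^2 * 32 mod 43 = 1^2 * 32 = 1*32 = 32
  bit 1 = 0: r = r^2 mod 43 = 32^2 = 35
  bit 2 = 0: r = r^2 mod 43 = 35^2 = 21
  bit 3 = 1: r = r^2 * 32 mod 43 = 21^2 * 32 = 11*32 = 8
  bit 4 = 1: r = r^2 * 32 mod 43 = 8^2 * 32 = 21*32 = 27
  bit 5 = 0: r = r^2 mod 43 = 27^2 = 41
  -> s = B^a = 41

Answer: 13 32 41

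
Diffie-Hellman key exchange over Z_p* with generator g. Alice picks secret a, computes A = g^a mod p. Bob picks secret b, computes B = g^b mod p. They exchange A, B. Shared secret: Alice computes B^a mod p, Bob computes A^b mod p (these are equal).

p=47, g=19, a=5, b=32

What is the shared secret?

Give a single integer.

Answer: 42

Derivation:
A = 19^5 mod 47  (bits of 5 = 101)
  bit 0 = 1: r = r^2 * 19 mod 47 = 1^2 * 19 = 1*19 = 19
  bit 1 = 0: r = r^2 mod 47 = 19^2 = 32
  bit 2 = 1: r = r^2 * 19 mod 47 = 32^2 * 19 = 37*19 = 45
  -> A = 45
B = 19^32 mod 47  (bits of 32 = 100000)
  bit 0 = 1: r = r^2 * 19 mod 47 = 1^2 * 19 = 1*19 = 19
  bit 1 = 0: r = r^2 mod 47 = 19^2 = 32
  bit 2 = 0: r = r^2 mod 47 = 32^2 = 37
  bit 3 = 0: r = r^2 mod 47 = 37^2 = 6
  bit 4 = 0: r = r^2 mod 47 = 6^2 = 36
  bit 5 = 0: r = r^2 mod 47 = 36^2 = 27
  -> B = 27
s = B^a = 27^5 mod 47  (bits of 5 = 101)
  bit 0 = 1: r = r^2 * 27 mod 47 = 1^2 * 27 = 1*27 = 27
  bit 1 = 0: r = r^2 mod 47 = 27^2 = 24
  bit 2 = 1: r = r^2 * 27 mod 47 = 24^2 * 27 = 12*27 = 42
  -> s = B^a = 42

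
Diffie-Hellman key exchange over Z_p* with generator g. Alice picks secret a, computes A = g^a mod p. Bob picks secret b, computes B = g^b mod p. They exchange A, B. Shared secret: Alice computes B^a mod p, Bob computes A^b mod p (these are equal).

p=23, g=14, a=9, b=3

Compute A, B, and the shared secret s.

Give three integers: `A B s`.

A = 14^9 mod 23  (bits of 9 = 1001)
  bit 0 = 1: r = r^2 * 14 mod 23 = 1^2 * 14 = 1*14 = 14
  bit 1 = 0: r = r^2 mod 23 = 14^2 = 12
  bit 2 = 0: r = r^2 mod 23 = 12^2 = 6
  bit 3 = 1: r = r^2 * 14 mod 23 = 6^2 * 14 = 13*14 = 21
  -> A = 21
B = 14^3 mod 23  (bits of 3 = 11)
  bit 0 = 1: r = r^2 * 14 mod 23 = 1^2 * 14 = 1*14 = 14
  bit 1 = 1: r = r^2 * 14 mod 23 = 14^2 * 14 = 12*14 = 7
  -> B = 7
s = B^a = 7^9 mod 23  (bits of 9 = 1001)
  bit 0 = 1: r = r^2 * 7 mod 23 = 1^2 * 7 = 1*7 = 7
  bit 1 = 0: r = r^2 mod 23 = 7^2 = 3
  bit 2 = 0: r = r^2 mod 23 = 3^2 = 9
  bit 3 = 1: r = r^2 * 7 mod 23 = 9^2 * 7 = 12*7 = 15
  -> s = B^a = 15

Answer: 21 7 15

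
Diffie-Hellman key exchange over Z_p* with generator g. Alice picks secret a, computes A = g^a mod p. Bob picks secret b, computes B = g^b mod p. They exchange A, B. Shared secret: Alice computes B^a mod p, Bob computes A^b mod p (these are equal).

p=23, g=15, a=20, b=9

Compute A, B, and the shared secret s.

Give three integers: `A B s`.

A = 15^20 mod 23  (bits of 20 = 10100)
  bit 0 = 1: r = r^2 * 15 mod 23 = 1^2 * 15 = 1*15 = 15
  bit 1 = 0: r = r^2 mod 23 = 15^2 = 18
  bit 2 = 1: r = r^2 * 15 mod 23 = 18^2 * 15 = 2*15 = 7
  bit 3 = 0: r = r^2 mod 23 = 7^2 = 3
  bit 4 = 0: r = r^2 mod 23 = 3^2 = 9
  -> A = 9
B = 15^9 mod 23  (bits of 9 = 1001)
  bit 0 = 1: r = r^2 * 15 mod 23 = 1^2 * 15 = 1*15 = 15
  bit 1 = 0: r = r^2 mod 23 = 15^2 = 18
  bit 2 = 0: r = r^2 mod 23 = 18^2 = 2
  bit 3 = 1: r = r^2 * 15 mod 23 = 2^2 * 15 = 4*15 = 14
  -> B = 14
s = B^a = 14^20 mod 23  (bits of 20 = 10100)
  bit 0 = 1: r = r^2 * 14 mod 23 = 1^2 * 14 = 1*14 = 14
  bit 1 = 0: r = r^2 mod 23 = 14^2 = 12
  bit 2 = 1: r = r^2 * 14 mod 23 = 12^2 * 14 = 6*14 = 15
  bit 3 = 0: r = r^2 mod 23 = 15^2 = 18
  bit 4 = 0: r = r^2 mod 23 = 18^2 = 2
  -> s = B^a = 2

Answer: 9 14 2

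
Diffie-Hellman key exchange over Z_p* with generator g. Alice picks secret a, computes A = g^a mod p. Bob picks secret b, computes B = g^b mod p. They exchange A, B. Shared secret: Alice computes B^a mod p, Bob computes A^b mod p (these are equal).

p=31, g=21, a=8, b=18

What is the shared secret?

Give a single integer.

A = 21^8 mod 31  (bits of 8 = 1000)
  bit 0 = 1: r = r^2 * 21 mod 31 = 1^2 * 21 = 1*21 = 21
  bit 1 = 0: r = r^2 mod 31 = 21^2 = 7
  bit 2 = 0: r = r^2 mod 31 = 7^2 = 18
  bit 3 = 0: r = r^2 mod 31 = 18^2 = 14
  -> A = 14
B = 21^18 mod 31  (bits of 18 = 10010)
  bit 0 = 1: r = r^2 * 21 mod 31 = 1^2 * 21 = 1*21 = 21
  bit 1 = 0: r = r^2 mod 31 = 21^2 = 7
  bit 2 = 0: r = r^2 mod 31 = 7^2 = 18
  bit 3 = 1: r = r^2 * 21 mod 31 = 18^2 * 21 = 14*21 = 15
  bit 4 = 0: r = r^2 mod 31 = 15^2 = 8
  -> B = 8
s = B^a = 8^8 mod 31  (bits of 8 = 1000)
  bit 0 = 1: r = r^2 * 8 mod 31 = 1^2 * 8 = 1*8 = 8
  bit 1 = 0: r = r^2 mod 31 = 8^2 = 2
  bit 2 = 0: r = r^2 mod 31 = 2^2 = 4
  bit 3 = 0: r = r^2 mod 31 = 4^2 = 16
  -> s = B^a = 16

Answer: 16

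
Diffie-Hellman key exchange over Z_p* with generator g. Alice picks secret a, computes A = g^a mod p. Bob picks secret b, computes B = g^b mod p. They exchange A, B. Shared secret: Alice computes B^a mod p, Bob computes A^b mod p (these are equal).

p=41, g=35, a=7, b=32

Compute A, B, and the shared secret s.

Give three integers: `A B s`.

Answer: 12 37 16

Derivation:
A = 35^7 mod 41  (bits of 7 = 111)
  bit 0 = 1: r = r^2 * 35 mod 41 = 1^2 * 35 = 1*35 = 35
  bit 1 = 1: r = r^2 * 35 mod 41 = 35^2 * 35 = 36*35 = 30
  bit 2 = 1: r = r^2 * 35 mod 41 = 30^2 * 35 = 39*35 = 12
  -> A = 12
B = 35^32 mod 41  (bits of 32 = 100000)
  bit 0 = 1: r = r^2 * 35 mod 41 = 1^2 * 35 = 1*35 = 35
  bit 1 = 0: r = r^2 mod 41 = 35^2 = 36
  bit 2 = 0: r = r^2 mod 41 = 36^2 = 25
  bit 3 = 0: r = r^2 mod 41 = 25^2 = 10
  bit 4 = 0: r = r^2 mod 41 = 10^2 = 18
  bit 5 = 0: r = r^2 mod 41 = 18^2 = 37
  -> B = 37
s = B^a = 37^7 mod 41  (bits of 7 = 111)
  bit 0 = 1: r = r^2 * 37 mod 41 = 1^2 * 37 = 1*37 = 37
  bit 1 = 1: r = r^2 * 37 mod 41 = 37^2 * 37 = 16*37 = 18
  bit 2 = 1: r = r^2 * 37 mod 41 = 18^2 * 37 = 37*37 = 16
  -> s = B^a = 16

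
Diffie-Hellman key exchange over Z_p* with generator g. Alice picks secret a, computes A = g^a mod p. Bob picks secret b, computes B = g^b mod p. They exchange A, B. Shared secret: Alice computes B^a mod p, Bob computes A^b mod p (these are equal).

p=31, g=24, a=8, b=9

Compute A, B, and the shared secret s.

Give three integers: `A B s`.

Answer: 10 23 16

Derivation:
A = 24^8 mod 31  (bits of 8 = 1000)
  bit 0 = 1: r = r^2 * 24 mod 31 = 1^2 * 24 = 1*24 = 24
  bit 1 = 0: r = r^2 mod 31 = 24^2 = 18
  bit 2 = 0: r = r^2 mod 31 = 18^2 = 14
  bit 3 = 0: r = r^2 mod 31 = 14^2 = 10
  -> A = 10
B = 24^9 mod 31  (bits of 9 = 1001)
  bit 0 = 1: r = r^2 * 24 mod 31 = 1^2 * 24 = 1*24 = 24
  bit 1 = 0: r = r^2 mod 31 = 24^2 = 18
  bit 2 = 0: r = r^2 mod 31 = 18^2 = 14
  bit 3 = 1: r = r^2 * 24 mod 31 = 14^2 * 24 = 10*24 = 23
  -> B = 23
s = B^a = 23^8 mod 31  (bits of 8 = 1000)
  bit 0 = 1: r = r^2 * 23 mod 31 = 1^2 * 23 = 1*23 = 23
  bit 1 = 0: r = r^2 mod 31 = 23^2 = 2
  bit 2 = 0: r = r^2 mod 31 = 2^2 = 4
  bit 3 = 0: r = r^2 mod 31 = 4^2 = 16
  -> s = B^a = 16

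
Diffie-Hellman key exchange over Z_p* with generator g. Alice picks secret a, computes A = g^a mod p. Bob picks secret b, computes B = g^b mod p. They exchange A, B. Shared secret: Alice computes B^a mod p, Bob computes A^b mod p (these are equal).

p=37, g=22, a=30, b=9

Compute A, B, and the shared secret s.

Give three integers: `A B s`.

A = 22^30 mod 37  (bits of 30 = 11110)
  bit 0 = 1: r = r^2 * 22 mod 37 = 1^2 * 22 = 1*22 = 22
  bit 1 = 1: r = r^2 * 22 mod 37 = 22^2 * 22 = 3*22 = 29
  bit 2 = 1: r = r^2 * 22 mod 37 = 29^2 * 22 = 27*22 = 2
  bit 3 = 1: r = r^2 * 22 mod 37 = 2^2 * 22 = 4*22 = 14
  bit 4 = 0: r = r^2 mod 37 = 14^2 = 11
  -> A = 11
B = 22^9 mod 37  (bits of 9 = 1001)
  bit 0 = 1: r = r^2 * 22 mod 37 = 1^2 * 22 = 1*22 = 22
  bit 1 = 0: r = r^2 mod 37 = 22^2 = 3
  bit 2 = 0: r = r^2 mod 37 = 3^2 = 9
  bit 3 = 1: r = r^2 * 22 mod 37 = 9^2 * 22 = 7*22 = 6
  -> B = 6
s = B^a = 6^30 mod 37  (bits of 30 = 11110)
  bit 0 = 1: r = r^2 * 6 mod 37 = 1^2 * 6 = 1*6 = 6
  bit 1 = 1: r = r^2 * 6 mod 37 = 6^2 * 6 = 36*6 = 31
  bit 2 = 1: r = r^2 * 6 mod 37 = 31^2 * 6 = 36*6 = 31
  bit 3 = 1: r = r^2 * 6 mod 37 = 31^2 * 6 = 36*6 = 31
  bit 4 = 0: r = r^2 mod 37 = 31^2 = 36
  -> s = B^a = 36

Answer: 11 6 36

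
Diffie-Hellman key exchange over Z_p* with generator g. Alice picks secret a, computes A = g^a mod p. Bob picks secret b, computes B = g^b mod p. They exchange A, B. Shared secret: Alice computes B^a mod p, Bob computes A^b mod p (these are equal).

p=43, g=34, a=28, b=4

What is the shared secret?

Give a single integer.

Answer: 36

Derivation:
A = 34^28 mod 43  (bits of 28 = 11100)
  bit 0 = 1: r = r^2 * 34 mod 43 = 1^2 * 34 = 1*34 = 34
  bit 1 = 1: r = r^2 * 34 mod 43 = 34^2 * 34 = 38*34 = 2
  bit 2 = 1: r = r^2 * 34 mod 43 = 2^2 * 34 = 4*34 = 7
  bit 3 = 0: r = r^2 mod 43 = 7^2 = 6
  bit 4 = 0: r = r^2 mod 43 = 6^2 = 36
  -> A = 36
B = 34^4 mod 43  (bits of 4 = 100)
  bit 0 = 1: r = r^2 * 34 mod 43 = 1^2 * 34 = 1*34 = 34
  bit 1 = 0: r = r^2 mod 43 = 34^2 = 38
  bit 2 = 0: r = r^2 mod 43 = 38^2 = 25
  -> B = 25
s = B^a = 25^28 mod 43  (bits of 28 = 11100)
  bit 0 = 1: r = r^2 * 25 mod 43 = 1^2 * 25 = 1*25 = 25
  bit 1 = 1: r = r^2 * 25 mod 43 = 25^2 * 25 = 23*25 = 16
  bit 2 = 1: r = r^2 * 25 mod 43 = 16^2 * 25 = 41*25 = 36
  bit 3 = 0: r = r^2 mod 43 = 36^2 = 6
  bit 4 = 0: r = r^2 mod 43 = 6^2 = 36
  -> s = B^a = 36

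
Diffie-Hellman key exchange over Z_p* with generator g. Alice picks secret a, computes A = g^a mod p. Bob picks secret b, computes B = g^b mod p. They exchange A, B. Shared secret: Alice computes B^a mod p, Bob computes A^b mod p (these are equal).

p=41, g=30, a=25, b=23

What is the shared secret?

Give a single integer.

A = 30^25 mod 41  (bits of 25 = 11001)
  bit 0 = 1: r = r^2 * 30 mod 41 = 1^2 * 30 = 1*30 = 30
  bit 1 = 1: r = r^2 * 30 mod 41 = 30^2 * 30 = 39*30 = 22
  bit 2 = 0: r = r^2 mod 41 = 22^2 = 33
  bit 3 = 0: r = r^2 mod 41 = 33^2 = 23
  bit 4 = 1: r = r^2 * 30 mod 41 = 23^2 * 30 = 37*30 = 3
  -> A = 3
B = 30^23 mod 41  (bits of 23 = 10111)
  bit 0 = 1: r = r^2 * 30 mod 41 = 1^2 * 30 = 1*30 = 30
  bit 1 = 0: r = r^2 mod 41 = 30^2 = 39
  bit 2 = 1: r = r^2 * 30 mod 41 = 39^2 * 30 = 4*30 = 38
  bit 3 = 1: r = r^2 * 30 mod 41 = 38^2 * 30 = 9*30 = 24
  bit 4 = 1: r = r^2 * 30 mod 41 = 24^2 * 30 = 2*30 = 19
  -> B = 19
s = B^a = 19^25 mod 41  (bits of 25 = 11001)
  bit 0 = 1: r = r^2 * 19 mod 41 = 1^2 * 19 = 1*19 = 19
  bit 1 = 1: r = r^2 * 19 mod 41 = 19^2 * 19 = 33*19 = 12
  bit 2 = 0: r = r^2 mod 41 = 12^2 = 21
  bit 3 = 0: r = r^2 mod 41 = 21^2 = 31
  bit 4 = 1: r = r^2 * 19 mod 41 = 31^2 * 19 = 18*19 = 14
  -> s = B^a = 14

Answer: 14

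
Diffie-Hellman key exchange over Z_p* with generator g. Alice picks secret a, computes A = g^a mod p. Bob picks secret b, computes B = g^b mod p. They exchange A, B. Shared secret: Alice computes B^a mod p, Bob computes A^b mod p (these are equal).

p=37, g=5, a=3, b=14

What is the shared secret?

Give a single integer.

A = 5^3 mod 37  (bits of 3 = 11)
  bit 0 = 1: r = r^2 * 5 mod 37 = 1^2 * 5 = 1*5 = 5
  bit 1 = 1: r = r^2 * 5 mod 37 = 5^2 * 5 = 25*5 = 14
  -> A = 14
B = 5^14 mod 37  (bits of 14 = 1110)
  bit 0 = 1: r = r^2 * 5 mod 37 = 1^2 * 5 = 1*5 = 5
  bit 1 = 1: r = r^2 * 5 mod 37 = 5^2 * 5 = 25*5 = 14
  bit 2 = 1: r = r^2 * 5 mod 37 = 14^2 * 5 = 11*5 = 18
  bit 3 = 0: r = r^2 mod 37 = 18^2 = 28
  -> B = 28
s = B^a = 28^3 mod 37  (bits of 3 = 11)
  bit 0 = 1: r = r^2 * 28 mod 37 = 1^2 * 28 = 1*28 = 28
  bit 1 = 1: r = r^2 * 28 mod 37 = 28^2 * 28 = 7*28 = 11
  -> s = B^a = 11

Answer: 11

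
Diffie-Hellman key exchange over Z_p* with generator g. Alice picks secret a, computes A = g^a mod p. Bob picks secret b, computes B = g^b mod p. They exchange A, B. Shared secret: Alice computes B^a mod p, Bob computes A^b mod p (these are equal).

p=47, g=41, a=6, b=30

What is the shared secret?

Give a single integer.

A = 41^6 mod 47  (bits of 6 = 110)
  bit 0 = 1: r = r^2 * 41 mod 47 = 1^2 * 41 = 1*41 = 41
  bit 1 = 1: r = r^2 * 41 mod 47 = 41^2 * 41 = 36*41 = 19
  bit 2 = 0: r = r^2 mod 47 = 19^2 = 32
  -> A = 32
B = 41^30 mod 47  (bits of 30 = 11110)
  bit 0 = 1: r = r^2 * 41 mod 47 = 1^2 * 41 = 1*41 = 41
  bit 1 = 1: r = r^2 * 41 mod 47 = 41^2 * 41 = 36*41 = 19
  bit 2 = 1: r = r^2 * 41 mod 47 = 19^2 * 41 = 32*41 = 43
  bit 3 = 1: r = r^2 * 41 mod 47 = 43^2 * 41 = 16*41 = 45
  bit 4 = 0: r = r^2 mod 47 = 45^2 = 4
  -> B = 4
s = B^a = 4^6 mod 47  (bits of 6 = 110)
  bit 0 = 1: r = r^2 * 4 mod 47 = 1^2 * 4 = 1*4 = 4
  bit 1 = 1: r = r^2 * 4 mod 47 = 4^2 * 4 = 16*4 = 17
  bit 2 = 0: r = r^2 mod 47 = 17^2 = 7
  -> s = B^a = 7

Answer: 7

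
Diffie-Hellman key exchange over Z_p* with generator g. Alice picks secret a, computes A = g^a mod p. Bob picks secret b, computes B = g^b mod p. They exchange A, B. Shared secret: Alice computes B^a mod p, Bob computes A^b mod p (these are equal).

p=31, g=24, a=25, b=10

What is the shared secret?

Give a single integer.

Answer: 25

Derivation:
A = 24^25 mod 31  (bits of 25 = 11001)
  bit 0 = 1: r = r^2 * 24 mod 31 = 1^2 * 24 = 1*24 = 24
  bit 1 = 1: r = r^2 * 24 mod 31 = 24^2 * 24 = 18*24 = 29
  bit 2 = 0: r = r^2 mod 31 = 29^2 = 4
  bit 3 = 0: r = r^2 mod 31 = 4^2 = 16
  bit 4 = 1: r = r^2 * 24 mod 31 = 16^2 * 24 = 8*24 = 6
  -> A = 6
B = 24^10 mod 31  (bits of 10 = 1010)
  bit 0 = 1: r = r^2 * 24 mod 31 = 1^2 * 24 = 1*24 = 24
  bit 1 = 0: r = r^2 mod 31 = 24^2 = 18
  bit 2 = 1: r = r^2 * 24 mod 31 = 18^2 * 24 = 14*24 = 26
  bit 3 = 0: r = r^2 mod 31 = 26^2 = 25
  -> B = 25
s = B^a = 25^25 mod 31  (bits of 25 = 11001)
  bit 0 = 1: r = r^2 * 25 mod 31 = 1^2 * 25 = 1*25 = 25
  bit 1 = 1: r = r^2 * 25 mod 31 = 25^2 * 25 = 5*25 = 1
  bit 2 = 0: r = r^2 mod 31 = 1^2 = 1
  bit 3 = 0: r = r^2 mod 31 = 1^2 = 1
  bit 4 = 1: r = r^2 * 25 mod 31 = 1^2 * 25 = 1*25 = 25
  -> s = B^a = 25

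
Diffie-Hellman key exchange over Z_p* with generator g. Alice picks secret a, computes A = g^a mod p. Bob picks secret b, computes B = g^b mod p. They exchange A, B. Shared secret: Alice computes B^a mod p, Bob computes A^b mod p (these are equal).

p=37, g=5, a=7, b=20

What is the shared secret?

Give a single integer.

A = 5^7 mod 37  (bits of 7 = 111)
  bit 0 = 1: r = r^2 * 5 mod 37 = 1^2 * 5 = 1*5 = 5
  bit 1 = 1: r = r^2 * 5 mod 37 = 5^2 * 5 = 25*5 = 14
  bit 2 = 1: r = r^2 * 5 mod 37 = 14^2 * 5 = 11*5 = 18
  -> A = 18
B = 5^20 mod 37  (bits of 20 = 10100)
  bit 0 = 1: r = r^2 * 5 mod 37 = 1^2 * 5 = 1*5 = 5
  bit 1 = 0: r = r^2 mod 37 = 5^2 = 25
  bit 2 = 1: r = r^2 * 5 mod 37 = 25^2 * 5 = 33*5 = 17
  bit 3 = 0: r = r^2 mod 37 = 17^2 = 30
  bit 4 = 0: r = r^2 mod 37 = 30^2 = 12
  -> B = 12
s = B^a = 12^7 mod 37  (bits of 7 = 111)
  bit 0 = 1: r = r^2 * 12 mod 37 = 1^2 * 12 = 1*12 = 12
  bit 1 = 1: r = r^2 * 12 mod 37 = 12^2 * 12 = 33*12 = 26
  bit 2 = 1: r = r^2 * 12 mod 37 = 26^2 * 12 = 10*12 = 9
  -> s = B^a = 9

Answer: 9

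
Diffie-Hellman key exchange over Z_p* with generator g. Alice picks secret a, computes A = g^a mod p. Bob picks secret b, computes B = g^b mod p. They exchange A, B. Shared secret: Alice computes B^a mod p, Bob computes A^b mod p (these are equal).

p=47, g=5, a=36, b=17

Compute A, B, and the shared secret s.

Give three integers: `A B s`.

Answer: 4 38 27

Derivation:
A = 5^36 mod 47  (bits of 36 = 100100)
  bit 0 = 1: r = r^2 * 5 mod 47 = 1^2 * 5 = 1*5 = 5
  bit 1 = 0: r = r^2 mod 47 = 5^2 = 25
  bit 2 = 0: r = r^2 mod 47 = 25^2 = 14
  bit 3 = 1: r = r^2 * 5 mod 47 = 14^2 * 5 = 8*5 = 40
  bit 4 = 0: r = r^2 mod 47 = 40^2 = 2
  bit 5 = 0: r = r^2 mod 47 = 2^2 = 4
  -> A = 4
B = 5^17 mod 47  (bits of 17 = 10001)
  bit 0 = 1: r = r^2 * 5 mod 47 = 1^2 * 5 = 1*5 = 5
  bit 1 = 0: r = r^2 mod 47 = 5^2 = 25
  bit 2 = 0: r = r^2 mod 47 = 25^2 = 14
  bit 3 = 0: r = r^2 mod 47 = 14^2 = 8
  bit 4 = 1: r = r^2 * 5 mod 47 = 8^2 * 5 = 17*5 = 38
  -> B = 38
s = B^a = 38^36 mod 47  (bits of 36 = 100100)
  bit 0 = 1: r = r^2 * 38 mod 47 = 1^2 * 38 = 1*38 = 38
  bit 1 = 0: r = r^2 mod 47 = 38^2 = 34
  bit 2 = 0: r = r^2 mod 47 = 34^2 = 28
  bit 3 = 1: r = r^2 * 38 mod 47 = 28^2 * 38 = 32*38 = 41
  bit 4 = 0: r = r^2 mod 47 = 41^2 = 36
  bit 5 = 0: r = r^2 mod 47 = 36^2 = 27
  -> s = B^a = 27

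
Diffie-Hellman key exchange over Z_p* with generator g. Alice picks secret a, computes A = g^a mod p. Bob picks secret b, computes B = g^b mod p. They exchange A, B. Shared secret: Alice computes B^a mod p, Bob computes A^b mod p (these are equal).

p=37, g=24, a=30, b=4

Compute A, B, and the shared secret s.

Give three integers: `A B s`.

A = 24^30 mod 37  (bits of 30 = 11110)
  bit 0 = 1: r = r^2 * 24 mod 37 = 1^2 * 24 = 1*24 = 24
  bit 1 = 1: r = r^2 * 24 mod 37 = 24^2 * 24 = 21*24 = 23
  bit 2 = 1: r = r^2 * 24 mod 37 = 23^2 * 24 = 11*24 = 5
  bit 3 = 1: r = r^2 * 24 mod 37 = 5^2 * 24 = 25*24 = 8
  bit 4 = 0: r = r^2 mod 37 = 8^2 = 27
  -> A = 27
B = 24^4 mod 37  (bits of 4 = 100)
  bit 0 = 1: r = r^2 * 24 mod 37 = 1^2 * 24 = 1*24 = 24
  bit 1 = 0: r = r^2 mod 37 = 24^2 = 21
  bit 2 = 0: r = r^2 mod 37 = 21^2 = 34
  -> B = 34
s = B^a = 34^30 mod 37  (bits of 30 = 11110)
  bit 0 = 1: r = r^2 * 34 mod 37 = 1^2 * 34 = 1*34 = 34
  bit 1 = 1: r = r^2 * 34 mod 37 = 34^2 * 34 = 9*34 = 10
  bit 2 = 1: r = r^2 * 34 mod 37 = 10^2 * 34 = 26*34 = 33
  bit 3 = 1: r = r^2 * 34 mod 37 = 33^2 * 34 = 16*34 = 26
  bit 4 = 0: r = r^2 mod 37 = 26^2 = 10
  -> s = B^a = 10

Answer: 27 34 10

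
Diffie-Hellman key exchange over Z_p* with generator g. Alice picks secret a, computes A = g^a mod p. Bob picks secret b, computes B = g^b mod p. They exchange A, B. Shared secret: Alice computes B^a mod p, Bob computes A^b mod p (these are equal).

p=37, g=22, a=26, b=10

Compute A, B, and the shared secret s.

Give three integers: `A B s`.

Answer: 30 21 7

Derivation:
A = 22^26 mod 37  (bits of 26 = 11010)
  bit 0 = 1: r = r^2 * 22 mod 37 = 1^2 * 22 = 1*22 = 22
  bit 1 = 1: r = r^2 * 22 mod 37 = 22^2 * 22 = 3*22 = 29
  bit 2 = 0: r = r^2 mod 37 = 29^2 = 27
  bit 3 = 1: r = r^2 * 22 mod 37 = 27^2 * 22 = 26*22 = 17
  bit 4 = 0: r = r^2 mod 37 = 17^2 = 30
  -> A = 30
B = 22^10 mod 37  (bits of 10 = 1010)
  bit 0 = 1: r = r^2 * 22 mod 37 = 1^2 * 22 = 1*22 = 22
  bit 1 = 0: r = r^2 mod 37 = 22^2 = 3
  bit 2 = 1: r = r^2 * 22 mod 37 = 3^2 * 22 = 9*22 = 13
  bit 3 = 0: r = r^2 mod 37 = 13^2 = 21
  -> B = 21
s = B^a = 21^26 mod 37  (bits of 26 = 11010)
  bit 0 = 1: r = r^2 * 21 mod 37 = 1^2 * 21 = 1*21 = 21
  bit 1 = 1: r = r^2 * 21 mod 37 = 21^2 * 21 = 34*21 = 11
  bit 2 = 0: r = r^2 mod 37 = 11^2 = 10
  bit 3 = 1: r = r^2 * 21 mod 37 = 10^2 * 21 = 26*21 = 28
  bit 4 = 0: r = r^2 mod 37 = 28^2 = 7
  -> s = B^a = 7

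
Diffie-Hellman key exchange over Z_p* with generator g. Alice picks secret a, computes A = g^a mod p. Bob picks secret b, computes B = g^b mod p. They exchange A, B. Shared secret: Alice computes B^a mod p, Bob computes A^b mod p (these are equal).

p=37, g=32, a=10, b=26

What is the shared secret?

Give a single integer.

Answer: 16

Derivation:
A = 32^10 mod 37  (bits of 10 = 1010)
  bit 0 = 1: r = r^2 * 32 mod 37 = 1^2 * 32 = 1*32 = 32
  bit 1 = 0: r = r^2 mod 37 = 32^2 = 25
  bit 2 = 1: r = r^2 * 32 mod 37 = 25^2 * 32 = 33*32 = 20
  bit 3 = 0: r = r^2 mod 37 = 20^2 = 30
  -> A = 30
B = 32^26 mod 37  (bits of 26 = 11010)
  bit 0 = 1: r = r^2 * 32 mod 37 = 1^2 * 32 = 1*32 = 32
  bit 1 = 1: r = r^2 * 32 mod 37 = 32^2 * 32 = 25*32 = 23
  bit 2 = 0: r = r^2 mod 37 = 23^2 = 11
  bit 3 = 1: r = r^2 * 32 mod 37 = 11^2 * 32 = 10*32 = 24
  bit 4 = 0: r = r^2 mod 37 = 24^2 = 21
  -> B = 21
s = B^a = 21^10 mod 37  (bits of 10 = 1010)
  bit 0 = 1: r = r^2 * 21 mod 37 = 1^2 * 21 = 1*21 = 21
  bit 1 = 0: r = r^2 mod 37 = 21^2 = 34
  bit 2 = 1: r = r^2 * 21 mod 37 = 34^2 * 21 = 9*21 = 4
  bit 3 = 0: r = r^2 mod 37 = 4^2 = 16
  -> s = B^a = 16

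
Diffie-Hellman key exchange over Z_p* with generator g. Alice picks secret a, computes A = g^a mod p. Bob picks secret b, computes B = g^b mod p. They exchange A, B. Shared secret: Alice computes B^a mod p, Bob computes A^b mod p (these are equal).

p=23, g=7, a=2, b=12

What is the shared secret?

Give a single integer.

A = 7^2 mod 23  (bits of 2 = 10)
  bit 0 = 1: r = r^2 * 7 mod 23 = 1^2 * 7 = 1*7 = 7
  bit 1 = 0: r = r^2 mod 23 = 7^2 = 3
  -> A = 3
B = 7^12 mod 23  (bits of 12 = 1100)
  bit 0 = 1: r = r^2 * 7 mod 23 = 1^2 * 7 = 1*7 = 7
  bit 1 = 1: r = r^2 * 7 mod 23 = 7^2 * 7 = 3*7 = 21
  bit 2 = 0: r = r^2 mod 23 = 21^2 = 4
  bit 3 = 0: r = r^2 mod 23 = 4^2 = 16
  -> B = 16
s = B^a = 16^2 mod 23  (bits of 2 = 10)
  bit 0 = 1: r = r^2 * 16 mod 23 = 1^2 * 16 = 1*16 = 16
  bit 1 = 0: r = r^2 mod 23 = 16^2 = 3
  -> s = B^a = 3

Answer: 3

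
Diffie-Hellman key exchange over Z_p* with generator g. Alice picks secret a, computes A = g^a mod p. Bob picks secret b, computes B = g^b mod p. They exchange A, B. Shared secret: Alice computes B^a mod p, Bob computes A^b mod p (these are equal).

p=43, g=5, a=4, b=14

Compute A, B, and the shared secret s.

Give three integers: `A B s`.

A = 5^4 mod 43  (bits of 4 = 100)
  bit 0 = 1: r = r^2 * 5 mod 43 = 1^2 * 5 = 1*5 = 5
  bit 1 = 0: r = r^2 mod 43 = 5^2 = 25
  bit 2 = 0: r = r^2 mod 43 = 25^2 = 23
  -> A = 23
B = 5^14 mod 43  (bits of 14 = 1110)
  bit 0 = 1: r = r^2 * 5 mod 43 = 1^2 * 5 = 1*5 = 5
  bit 1 = 1: r = r^2 * 5 mod 43 = 5^2 * 5 = 25*5 = 39
  bit 2 = 1: r = r^2 * 5 mod 43 = 39^2 * 5 = 16*5 = 37
  bit 3 = 0: r = r^2 mod 43 = 37^2 = 36
  -> B = 36
s = B^a = 36^4 mod 43  (bits of 4 = 100)
  bit 0 = 1: r = r^2 * 36 mod 43 = 1^2 * 36 = 1*36 = 36
  bit 1 = 0: r = r^2 mod 43 = 36^2 = 6
  bit 2 = 0: r = r^2 mod 43 = 6^2 = 36
  -> s = B^a = 36

Answer: 23 36 36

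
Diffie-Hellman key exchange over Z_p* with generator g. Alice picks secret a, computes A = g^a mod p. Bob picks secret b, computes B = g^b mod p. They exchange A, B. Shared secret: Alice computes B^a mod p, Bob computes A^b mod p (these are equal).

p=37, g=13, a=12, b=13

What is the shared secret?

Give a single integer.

A = 13^12 mod 37  (bits of 12 = 1100)
  bit 0 = 1: r = r^2 * 13 mod 37 = 1^2 * 13 = 1*13 = 13
  bit 1 = 1: r = r^2 * 13 mod 37 = 13^2 * 13 = 21*13 = 14
  bit 2 = 0: r = r^2 mod 37 = 14^2 = 11
  bit 3 = 0: r = r^2 mod 37 = 11^2 = 10
  -> A = 10
B = 13^13 mod 37  (bits of 13 = 1101)
  bit 0 = 1: r = r^2 * 13 mod 37 = 1^2 * 13 = 1*13 = 13
  bit 1 = 1: r = r^2 * 13 mod 37 = 13^2 * 13 = 21*13 = 14
  bit 2 = 0: r = r^2 mod 37 = 14^2 = 11
  bit 3 = 1: r = r^2 * 13 mod 37 = 11^2 * 13 = 10*13 = 19
  -> B = 19
s = B^a = 19^12 mod 37  (bits of 12 = 1100)
  bit 0 = 1: r = r^2 * 19 mod 37 = 1^2 * 19 = 1*19 = 19
  bit 1 = 1: r = r^2 * 19 mod 37 = 19^2 * 19 = 28*19 = 14
  bit 2 = 0: r = r^2 mod 37 = 14^2 = 11
  bit 3 = 0: r = r^2 mod 37 = 11^2 = 10
  -> s = B^a = 10

Answer: 10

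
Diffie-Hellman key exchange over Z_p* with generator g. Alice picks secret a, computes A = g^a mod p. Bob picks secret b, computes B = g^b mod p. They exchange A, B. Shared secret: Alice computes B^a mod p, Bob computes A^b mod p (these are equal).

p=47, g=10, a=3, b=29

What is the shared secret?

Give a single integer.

A = 10^3 mod 47  (bits of 3 = 11)
  bit 0 = 1: r = r^2 * 10 mod 47 = 1^2 * 10 = 1*10 = 10
  bit 1 = 1: r = r^2 * 10 mod 47 = 10^2 * 10 = 6*10 = 13
  -> A = 13
B = 10^29 mod 47  (bits of 29 = 11101)
  bit 0 = 1: r = r^2 * 10 mod 47 = 1^2 * 10 = 1*10 = 10
  bit 1 = 1: r = r^2 * 10 mod 47 = 10^2 * 10 = 6*10 = 13
  bit 2 = 1: r = r^2 * 10 mod 47 = 13^2 * 10 = 28*10 = 45
  bit 3 = 0: r = r^2 mod 47 = 45^2 = 4
  bit 4 = 1: r = r^2 * 10 mod 47 = 4^2 * 10 = 16*10 = 19
  -> B = 19
s = B^a = 19^3 mod 47  (bits of 3 = 11)
  bit 0 = 1: r = r^2 * 19 mod 47 = 1^2 * 19 = 1*19 = 19
  bit 1 = 1: r = r^2 * 19 mod 47 = 19^2 * 19 = 32*19 = 44
  -> s = B^a = 44

Answer: 44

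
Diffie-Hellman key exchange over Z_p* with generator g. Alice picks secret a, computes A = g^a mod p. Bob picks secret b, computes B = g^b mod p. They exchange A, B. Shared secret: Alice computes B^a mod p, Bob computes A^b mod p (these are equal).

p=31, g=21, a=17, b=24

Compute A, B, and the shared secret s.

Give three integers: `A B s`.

Answer: 24 16 8

Derivation:
A = 21^17 mod 31  (bits of 17 = 10001)
  bit 0 = 1: r = r^2 * 21 mod 31 = 1^2 * 21 = 1*21 = 21
  bit 1 = 0: r = r^2 mod 31 = 21^2 = 7
  bit 2 = 0: r = r^2 mod 31 = 7^2 = 18
  bit 3 = 0: r = r^2 mod 31 = 18^2 = 14
  bit 4 = 1: r = r^2 * 21 mod 31 = 14^2 * 21 = 10*21 = 24
  -> A = 24
B = 21^24 mod 31  (bits of 24 = 11000)
  bit 0 = 1: r = r^2 * 21 mod 31 = 1^2 * 21 = 1*21 = 21
  bit 1 = 1: r = r^2 * 21 mod 31 = 21^2 * 21 = 7*21 = 23
  bit 2 = 0: r = r^2 mod 31 = 23^2 = 2
  bit 3 = 0: r = r^2 mod 31 = 2^2 = 4
  bit 4 = 0: r = r^2 mod 31 = 4^2 = 16
  -> B = 16
s = B^a = 16^17 mod 31  (bits of 17 = 10001)
  bit 0 = 1: r = r^2 * 16 mod 31 = 1^2 * 16 = 1*16 = 16
  bit 1 = 0: r = r^2 mod 31 = 16^2 = 8
  bit 2 = 0: r = r^2 mod 31 = 8^2 = 2
  bit 3 = 0: r = r^2 mod 31 = 2^2 = 4
  bit 4 = 1: r = r^2 * 16 mod 31 = 4^2 * 16 = 16*16 = 8
  -> s = B^a = 8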